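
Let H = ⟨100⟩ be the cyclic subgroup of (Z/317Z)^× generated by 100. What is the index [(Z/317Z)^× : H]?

4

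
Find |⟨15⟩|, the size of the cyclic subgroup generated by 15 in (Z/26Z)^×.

Since 15 ∈ (Z/26Z)^×, its order divides φ(26) = φ(2)·φ(13) = 1·12 = 12 = 2^2 · 3.
Divisors of 12: 1, 2, 3, 4, 6, 12.
Test each divisor d:
15^1 ≡ 15
15^2 ≡ 17
15^3 ≡ 21
15^4 ≡ 3
15^6 ≡ 25
15^12 ≡ 1
Hence ord(15) = 12.

12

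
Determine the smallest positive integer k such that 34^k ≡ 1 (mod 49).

14

ord(34) | φ(49) = φ(7^2) = 7·(7−1) = 42 = 2 · 3 · 7.
Divisors of 42: 1, 2, 3, 6, 7, 14, 21, 42.
Test each divisor d:
34^1 ≡ 34 (mod 49)
34^2 ≡ 29 (mod 49)
34^3 ≡ 6 (mod 49)
34^6 ≡ 36 (mod 49)
34^7 ≡ 48 (mod 49)
34^14 ≡ 1 (mod 49) ✓
Therefore the multiplicative order of 34 modulo 49 is 14.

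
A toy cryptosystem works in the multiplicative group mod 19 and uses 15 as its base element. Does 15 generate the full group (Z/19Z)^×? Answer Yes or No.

Yes

φ(19) = 19 − 1 = 18 = 2 · 3^2.
15 is a primitive root mod 19 iff 15^(φ(19)/q) ≢ 1 for every prime q | φ(19), i.e. q ∈ {2, 3}.
15^9 ≡ 18 (mod 19)  [q = 2: ≢ 1 ✓]
15^6 ≡ 11 (mod 19)  [q = 3: ≢ 1 ✓]
None equal 1, so ord_19(15) = 18: 15 is a primitive root.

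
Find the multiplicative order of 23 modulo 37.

12

The order of 23 must divide φ(37) = 37 − 1 = 36 = 2^2 · 3^2.
Divisors of 36: 1, 2, 3, 4, 6, 9, 12, 18, 36.
Compute 23^d (mod 37) for the divisors d until we hit 1:
23^1 ≡ 23
23^2 ≡ 11
23^3 ≡ 31
23^4 ≡ 10
23^6 ≡ 36
23^9 ≡ 6
23^12 ≡ 1
Hence ord(23) = 12.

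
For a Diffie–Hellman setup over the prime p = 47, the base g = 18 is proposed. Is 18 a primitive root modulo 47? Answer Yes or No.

φ(47) = 47 − 1 = 46 = 2 · 23.
18 is a primitive root mod 47 iff 18^(φ(47)/q) ≢ 1 for every prime q | φ(47), i.e. q ∈ {2, 23}.
18^23 ≡ 1 (mod 47)  [q = 2: ≡ 1 ✗]
18^2 ≡ 42 (mod 47)  [q = 23: ≢ 1 ✓]
18^23 ≡ 1 shows ord(18) | 23, strictly less than φ(47); not a primitive root.

No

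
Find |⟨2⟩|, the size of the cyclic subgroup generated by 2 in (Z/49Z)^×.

21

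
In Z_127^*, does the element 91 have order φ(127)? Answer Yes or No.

φ(127) = 127 − 1 = 126 = 2 · 3^2 · 7.
An element g generates (Z/127Z)^× iff g^(126/q) ≢ 1 (mod 127) for each prime q ∈ {2, 3, 7}.
91^63 ≡ 126 (mod 127)  [q = 2: ≢ 1 ✓]
91^42 ≡ 19 (mod 127)  [q = 3: ≢ 1 ✓]
91^18 ≡ 32 (mod 127)  [q = 7: ≢ 1 ✓]
None equal 1, so ord_127(91) = 126: 91 is a primitive root.

Yes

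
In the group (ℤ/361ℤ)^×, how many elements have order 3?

2

φ(361) = φ(19^2) = 19·(19−1) = 342 = 2 · 3^2 · 19.
(Z/361Z)^× is cyclic (|G| = 342); a cyclic group of order m has exactly φ(d) elements of each order d | m, and none otherwise.
3 | 342, and φ(3) = 3 − 1 = 2.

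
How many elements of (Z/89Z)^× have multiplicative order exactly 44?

20

φ(89) = 89 − 1 = 88 = 2^3 · 11.
Since (Z/89Z)^× is cyclic of order 88, the number of elements of order d is φ(d) when d | 88 and 0 otherwise.
44 = 2^2 · 11 divides 88, and φ(44) = 20.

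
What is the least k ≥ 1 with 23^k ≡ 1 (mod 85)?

ord(23) | φ(85) = φ(5·17) = (5−1)·(17−1) = 4·16 = 64 = 2^6.
Divisors of 64: 1, 2, 4, 8, 16, 32, 64.
Evaluate successive powers at the divisors of 64:
23^1 ≡ 23 (mod 85)
23^2 ≡ 19 (mod 85)
23^4 ≡ 21 (mod 85)
23^8 ≡ 16 (mod 85)
23^16 ≡ 1 (mod 85) ✓
Therefore the multiplicative order of 23 modulo 85 is 16.

16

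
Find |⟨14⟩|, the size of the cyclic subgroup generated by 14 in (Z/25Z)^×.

10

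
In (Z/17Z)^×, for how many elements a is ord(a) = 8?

φ(17) = 17 − 1 = 16 = 2^4.
Since (Z/17Z)^× is cyclic of order 16, the number of elements of order d is φ(d) when d | 16 and 0 otherwise.
8 = 2^3 divides 16, and φ(8) = 4.

4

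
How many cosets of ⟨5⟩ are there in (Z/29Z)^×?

ord(5) | φ(29) = 29 − 1 = 28 = 2^2 · 7.
Divisors of 28: 1, 2, 4, 7, 14, 28.
Evaluate successive powers at the divisors of 28:
5^1 ≡ 5
5^2 ≡ 25
5^4 ≡ 16
5^7 ≡ 28
5^14 ≡ 1
Thus |⟨5⟩| = ord(5) = 14.
The index is φ(29) / ord(5) = 28 / 14 = 2.

2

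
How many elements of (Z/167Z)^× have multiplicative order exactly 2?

φ(167) = 167 − 1 = 166 = 2 · 83.
(Z/167Z)^× is cyclic (|G| = 166); a cyclic group of order m has exactly φ(d) elements of each order d | m, and none otherwise.
2 | 166, and φ(2) = 2 − 1 = 1.

1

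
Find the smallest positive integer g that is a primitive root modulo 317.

2

φ(317) = 317 − 1 = 316 = 2^2 · 79.
g is a primitive root iff g^(316/q) ≢ 1 (mod 317) for each prime q ∈ {2, 79}.
g = 2: 2^158 ≡ 316; 2^4 ≡ 16 — none is 1, so 2 is a primitive root.
So 2 is the smallest generator of (Z/317Z)^×.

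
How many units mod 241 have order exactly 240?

64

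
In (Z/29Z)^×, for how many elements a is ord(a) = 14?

φ(29) = 29 − 1 = 28 = 2^2 · 7.
In a cyclic group of order 28, there are φ(d) elements of order d for each divisor d of 28, and zero for non-divisors.
14 = 2 · 7 divides 28, and φ(14) = 6.

6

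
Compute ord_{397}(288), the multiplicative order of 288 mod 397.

396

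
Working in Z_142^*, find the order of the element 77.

ord(77) | φ(142) = φ(2)·φ(71) = 1·70 = 70 = 2 · 5 · 7.
Divisors of 70: 1, 2, 5, 7, 10, 14, 35, 70.
Test each divisor d:
77^1 ≡ 77 (mod 142)
77^2 ≡ 107 (mod 142)
77^5 ≡ 37 (mod 142)
77^7 ≡ 125 (mod 142)
77^10 ≡ 91 (mod 142)
77^14 ≡ 5 (mod 142)
77^35 ≡ 1 (mod 142) ✓
Therefore the multiplicative order of 77 modulo 142 is 35.

35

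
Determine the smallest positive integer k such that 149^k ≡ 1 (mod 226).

56

ord(149) | φ(226) = φ(2)·φ(113) = 1·112 = 112 = 2^4 · 7.
Divisors of 112: 1, 2, 4, 7, 8, 14, 16, 28, 56, 112.
Test each divisor d:
149^1 ≡ 149 (mod 226)
149^2 ≡ 53 (mod 226)
149^4 ≡ 97 (mod 226)
149^7 ≡ 95 (mod 226)
149^8 ≡ 143 (mod 226)
149^14 ≡ 211 (mod 226)
149^16 ≡ 109 (mod 226)
149^28 ≡ 225 (mod 226)
149^56 ≡ 1 (mod 226) ✓
So ord_226(149) = 56.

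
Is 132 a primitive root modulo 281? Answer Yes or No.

No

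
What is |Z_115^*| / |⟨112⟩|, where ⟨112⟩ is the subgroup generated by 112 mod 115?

2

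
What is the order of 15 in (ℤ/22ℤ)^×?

Since 15 ∈ (Z/22Z)^×, its order divides φ(22) = φ(2)·φ(11) = 1·10 = 10 = 2 · 5.
Divisors of 10: 1, 2, 5, 10.
Evaluate successive powers at the divisors of 10:
15^1 ≡ 15 (mod 22)
15^2 ≡ 5 (mod 22)
15^5 ≡ 1 (mod 22) ✓
The smallest such exponent is 5, so the order of 15 is 5.

5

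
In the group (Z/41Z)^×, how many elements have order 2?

1

φ(41) = 41 − 1 = 40 = 2^3 · 5.
In a cyclic group of order 40, there are φ(d) elements of order d for each divisor d of 40, and zero for non-divisors.
2 | 40, and φ(2) = 2 − 1 = 1.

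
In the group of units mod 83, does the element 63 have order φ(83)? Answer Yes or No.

No

φ(83) = 83 − 1 = 82 = 2 · 41.
It suffices to check that the order of 63 is not a proper divisor of 82: compute 63^(82/q) for q ∈ {2, 41}.
63^41 ≡ 1 (mod 83)  [q = 2: ≡ 1 ✗]
63^2 ≡ 68 (mod 83)  [q = 41: ≢ 1 ✓]
63^41 ≡ 1 shows ord(63) | 41, strictly less than φ(83); not a primitive root.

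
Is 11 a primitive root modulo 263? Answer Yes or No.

No

φ(263) = 263 − 1 = 262 = 2 · 131.
11 is a primitive root mod 263 iff 11^(φ(263)/q) ≢ 1 for every prime q | φ(263), i.e. q ∈ {2, 131}.
11^131 ≡ 1 (mod 263)  [q = 2: ≡ 1 ✗]
11^2 ≡ 121 (mod 263)  [q = 131: ≢ 1 ✓]
11^131 ≡ 1 shows ord(11) | 131, strictly less than φ(263); not a primitive root.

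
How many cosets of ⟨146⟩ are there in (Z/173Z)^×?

1

ord(146) | φ(173) = 173 − 1 = 172 = 2^2 · 43.
Divisors of 172: 1, 2, 4, 43, 86, 172.
Test each divisor d:
146^1 ≡ 146 (mod 173)
146^2 ≡ 37 (mod 173)
146^4 ≡ 158 (mod 173)
146^43 ≡ 93 (mod 173)
146^86 ≡ 172 (mod 173)
146^172 ≡ 1 (mod 173) ✓
So ord_173(146) = 172, hence |⟨146⟩| = 172.
Index = |(Z/173Z)^×| / |⟨146⟩| = 172 / 172 = 1.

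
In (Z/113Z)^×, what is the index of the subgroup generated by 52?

ord(52) | φ(113) = 113 − 1 = 112 = 2^4 · 7.
Divisors of 112: 1, 2, 4, 7, 8, 14, 16, 28, 56, 112.
Evaluate successive powers at the divisors of 112:
52^1 ≡ 52 (mod 113)
52^2 ≡ 105 (mod 113)
52^4 ≡ 64 (mod 113)
52^7 ≡ 44 (mod 113)
52^8 ≡ 28 (mod 113)
52^14 ≡ 15 (mod 113)
52^16 ≡ 106 (mod 113)
52^28 ≡ 112 (mod 113)
52^56 ≡ 1 (mod 113) ✓
So ord_113(52) = 56, hence |⟨52⟩| = 56.
The index is φ(113) / ord(52) = 112 / 56 = 2.

2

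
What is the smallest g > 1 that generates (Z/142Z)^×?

φ(142) = φ(2)·φ(71) = 1·70 = 70 = 2 · 5 · 7.
Test candidates g = 2, 3, … against the prime factors q ∈ {2, 5, 7} of φ(142): g is a generator iff g^(70/q) ≢ 1 for every such q.
g = 2: gcd(2, 142) = 2 > 1, not a unit — skip.
g = 3: 3^35 ≡ 1 — hits 1, so not a primitive root.
g = 4: gcd(4, 142) = 2 > 1, not a unit — skip.
g = 5: 5^35 ≡ 1 — hits 1, so not a primitive root.
g = 6: gcd(6, 142) = 2 > 1, not a unit — skip.
g = 7: 7^35 ≡ 141; 7^14 ≡ 125; 7^10 ≡ 45 — none is 1, so 7 is a primitive root.
The smallest primitive root modulo 142 is 7.

7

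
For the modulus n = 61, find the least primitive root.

2

φ(61) = 61 − 1 = 60 = 2^2 · 3 · 5.
g is a primitive root iff g^(60/q) ≢ 1 (mod 61) for each prime q ∈ {2, 3, 5}.
g = 2: 2^30 ≡ 60; 2^20 ≡ 47; 2^12 ≡ 9 — none is 1, so 2 is a primitive root.
So 2 is the smallest generator of (Z/61Z)^×.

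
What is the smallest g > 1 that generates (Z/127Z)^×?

φ(127) = 127 − 1 = 126 = 2 · 3^2 · 7.
g is a primitive root iff g^(126/q) ≢ 1 (mod 127) for each prime q ∈ {2, 3, 7}.
g = 2: 2^63 ≡ 1 — hits 1, so not a primitive root.
g = 3: 3^63 ≡ 126; 3^42 ≡ 107; 3^18 ≡ 4 — none is 1, so 3 is a primitive root.
The smallest primitive root modulo 127 is 3.

3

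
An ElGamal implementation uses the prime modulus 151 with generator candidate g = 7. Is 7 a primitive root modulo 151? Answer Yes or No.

Yes

φ(151) = 151 − 1 = 150 = 2 · 3 · 5^2.
Test 7^(150/q) mod 151 for each prime factor q of 150:
7^75 ≡ 150 (mod 151)  [q = 2: ≢ 1 ✓]
7^50 ≡ 32 (mod 151)  [q = 3: ≢ 1 ✓]
7^30 ≡ 8 (mod 151)  [q = 5: ≢ 1 ✓]
Every test exponent gives a nontrivial residue, hence 7 generates the full group.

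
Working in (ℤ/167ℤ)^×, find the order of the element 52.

The order of 52 must divide φ(167) = 167 − 1 = 166 = 2 · 83.
Divisors of 166: 1, 2, 83, 166.
Evaluate successive powers at the divisors of 166:
52^1 ≡ 52 (mod 167)
52^2 ≡ 32 (mod 167)
52^83 ≡ 166 (mod 167)
52^166 ≡ 1 (mod 167) ✓
The smallest such exponent is 166, so the order of 52 is 166.

166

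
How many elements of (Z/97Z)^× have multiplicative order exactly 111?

φ(97) = 97 − 1 = 96 = 2^5 · 3.
Since (Z/97Z)^× is cyclic of order 96, the number of elements of order d is φ(d) when d | 96 and 0 otherwise.
Since 111 ∤ 96, the count is 0.

0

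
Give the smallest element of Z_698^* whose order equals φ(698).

7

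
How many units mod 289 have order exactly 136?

φ(289) = φ(17^2) = 17·(17−1) = 272 = 2^4 · 17.
In a cyclic group of order 272, there are φ(d) elements of order d for each divisor d of 272, and zero for non-divisors.
136 = 2^3 · 17 divides 272, and φ(136) = 64.

64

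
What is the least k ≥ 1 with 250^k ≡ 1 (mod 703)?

18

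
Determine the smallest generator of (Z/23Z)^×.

5

φ(23) = 23 − 1 = 22 = 2 · 11.
g is a primitive root iff g^(22/q) ≢ 1 (mod 23) for each prime q ∈ {2, 11}.
g = 2: 2^11 ≡ 1 — hits 1, so not a primitive root.
g = 3: 3^11 ≡ 1 — hits 1, so not a primitive root.
g = 4: 4^11 ≡ 1 — hits 1, so not a primitive root.
g = 5: 5^11 ≡ 22; 5^2 ≡ 2 — none is 1, so 5 is a primitive root.
The smallest primitive root modulo 23 is 5.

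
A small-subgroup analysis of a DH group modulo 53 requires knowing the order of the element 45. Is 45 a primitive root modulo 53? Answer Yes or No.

Yes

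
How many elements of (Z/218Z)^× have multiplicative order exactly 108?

36

φ(218) = φ(2)·φ(109) = 1·108 = 108 = 2^2 · 3^3.
In a cyclic group of order 108, there are φ(d) elements of order d for each divisor d of 108, and zero for non-divisors.
108 = 2^2 · 3^3 divides 108, and φ(108) = 36.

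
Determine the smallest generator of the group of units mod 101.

φ(101) = 101 − 1 = 100 = 2^2 · 5^2.
Test candidates g = 2, 3, … against the prime factors q ∈ {2, 5} of φ(101): g is a generator iff g^(100/q) ≢ 1 for every such q.
g = 2: 2^50 ≡ 100; 2^20 ≡ 95 — none is 1, so 2 is a primitive root.
So 2 is the smallest generator of (Z/101Z)^×.

2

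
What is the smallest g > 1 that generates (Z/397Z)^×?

5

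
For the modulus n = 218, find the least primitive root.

11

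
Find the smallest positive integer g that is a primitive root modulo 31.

3

φ(31) = 31 − 1 = 30 = 2 · 3 · 5.
g is a primitive root iff g^(30/q) ≢ 1 (mod 31) for each prime q ∈ {2, 3, 5}.
g = 2: 2^15 ≡ 1 — hits 1, so not a primitive root.
g = 3: 3^15 ≡ 30; 3^10 ≡ 25; 3^6 ≡ 16 — none is 1, so 3 is a primitive root.
So 3 is the smallest generator of (Z/31Z)^×.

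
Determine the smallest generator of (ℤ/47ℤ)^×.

φ(47) = 47 − 1 = 46 = 2 · 23.
Test candidates g = 2, 3, … against the prime factors q ∈ {2, 23} of φ(47): g is a generator iff g^(46/q) ≢ 1 for every such q.
g = 2: 2^23 ≡ 1 — hits 1, so not a primitive root.
g = 3: 3^23 ≡ 1 — hits 1, so not a primitive root.
g = 4: 4^23 ≡ 1 — hits 1, so not a primitive root.
g = 5: 5^23 ≡ 46; 5^2 ≡ 25 — none is 1, so 5 is a primitive root.
So 5 is the smallest generator of (Z/47Z)^×.

5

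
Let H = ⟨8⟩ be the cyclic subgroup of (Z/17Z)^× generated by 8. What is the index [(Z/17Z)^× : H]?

2

ord(8) | φ(17) = 17 − 1 = 16 = 2^4.
Divisors of 16: 1, 2, 4, 8, 16.
Evaluate successive powers at the divisors of 16:
8^1 ≡ 8 (mod 17)
8^2 ≡ 13 (mod 17)
8^4 ≡ 16 (mod 17)
8^8 ≡ 1 (mod 17) ✓
The order of 8 is 8, so the subgroup it generates has 8 elements.
Index = |(Z/17Z)^×| / |⟨8⟩| = 16 / 8 = 2.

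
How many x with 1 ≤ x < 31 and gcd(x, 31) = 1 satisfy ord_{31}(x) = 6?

2

φ(31) = 31 − 1 = 30 = 2 · 3 · 5.
Since (Z/31Z)^× is cyclic of order 30, the number of elements of order d is φ(d) when d | 30 and 0 otherwise.
6 = 2 · 3 divides 30, and φ(6) = 2.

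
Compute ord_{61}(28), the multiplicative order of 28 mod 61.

By Lagrange's theorem, ord_61(28) divides φ(61) = 61 − 1 = 60 = 2^2 · 3 · 5.
Divisors of 60: 1, 2, 3, 4, 5, 6, 10, 12, 15, 20, 30, 60.
Evaluate successive powers at the divisors of 60:
28^1 ≡ 28
28^2 ≡ 52
28^3 ≡ 53
28^4 ≡ 20
28^5 ≡ 11
28^6 ≡ 3
28^10 ≡ 60
28^12 ≡ 9
28^15 ≡ 50
28^20 ≡ 1
So ord_61(28) = 20.

20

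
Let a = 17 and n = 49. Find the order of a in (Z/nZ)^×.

42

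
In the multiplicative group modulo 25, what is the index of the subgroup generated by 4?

2

By Lagrange's theorem, ord_25(4) divides φ(25) = φ(5^2) = 5·(5−1) = 20 = 2^2 · 5.
Divisors of 20: 1, 2, 4, 5, 10, 20.
Check 4^d mod 25 for each divisor in increasing order:
4^1 ≡ 4
4^2 ≡ 16
4^4 ≡ 6
4^5 ≡ 24
4^10 ≡ 1
So ord_25(4) = 10, hence |⟨4⟩| = 10.
[(Z/25Z)^× : ⟨4⟩] = 20/10 = 2.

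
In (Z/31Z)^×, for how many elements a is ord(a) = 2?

φ(31) = 31 − 1 = 30 = 2 · 3 · 5.
Since (Z/31Z)^× is cyclic of order 30, the number of elements of order d is φ(d) when d | 30 and 0 otherwise.
2 | 30, and φ(2) = 2 − 1 = 1.

1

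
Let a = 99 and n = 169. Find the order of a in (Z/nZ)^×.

By Lagrange's theorem, ord_169(99) divides φ(169) = φ(13^2) = 13·(13−1) = 156 = 2^2 · 3 · 13.
Divisors of 156: 1, 2, 3, 4, 6, 12, 13, 26, 39, 52, 78, 156.
Test each divisor d:
99^1 ≡ 99 (mod 169)
99^2 ≡ 168 (mod 169)
99^3 ≡ 70 (mod 169)
99^4 ≡ 1 (mod 169) ✓
Therefore the multiplicative order of 99 modulo 169 is 4.

4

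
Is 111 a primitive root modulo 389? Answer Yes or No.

No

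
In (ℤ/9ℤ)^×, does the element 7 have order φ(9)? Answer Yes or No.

No

φ(9) = φ(3^2) = 3·(3−1) = 6 = 2 · 3.
It suffices to check that the order of 7 is not a proper divisor of 6: compute 7^(6/q) for q ∈ {2, 3}.
7^3 ≡ 1 (mod 9)  [q = 2: ≡ 1 ✗]
7^2 ≡ 4 (mod 9)  [q = 3: ≢ 1 ✓]
7^3 ≡ 1 shows ord(7) | 3, strictly less than φ(9); not a primitive root.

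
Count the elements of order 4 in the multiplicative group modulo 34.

φ(34) = φ(2)·φ(17) = 1·16 = 16 = 2^4.
(Z/34Z)^× is cyclic (|G| = 16); a cyclic group of order m has exactly φ(d) elements of each order d | m, and none otherwise.
4 = 2^2 divides 16, and φ(4) = 2.

2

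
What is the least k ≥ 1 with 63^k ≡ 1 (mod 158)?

The order of 63 must divide φ(158) = φ(2)·φ(79) = 1·78 = 78 = 2 · 3 · 13.
Divisors of 78: 1, 2, 3, 6, 13, 26, 39, 78.
Evaluate successive powers at the divisors of 78:
63^1 ≡ 63 (mod 158)
63^2 ≡ 19 (mod 158)
63^3 ≡ 91 (mod 158)
63^6 ≡ 65 (mod 158)
63^13 ≡ 103 (mod 158)
63^26 ≡ 23 (mod 158)
63^39 ≡ 157 (mod 158)
63^78 ≡ 1 (mod 158) ✓
Therefore the multiplicative order of 63 modulo 158 is 78.

78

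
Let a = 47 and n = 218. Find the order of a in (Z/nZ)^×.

108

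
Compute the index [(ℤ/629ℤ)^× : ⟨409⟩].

Since 409 ∈ (Z/629Z)^×, its order divides φ(629) = φ(17·37) = (17−1)·(37−1) = 16·36 = 576 = 2^6 · 3^2.
Divisors of 576: 1, 2, 3, 4, 6, 8, 9, 12, 16, 18, 24, 32, 36, 48, 64, 72, 96, 144, 192, 288, 576.
Test each divisor d:
409^1 ≡ 409 (mod 629)
409^2 ≡ 596 (mod 629)
409^3 ≡ 341 (mod 629)
409^4 ≡ 460 (mod 629)
409^6 ≡ 545 (mod 629)
409^8 ≡ 256 (mod 629)
409^9 ≡ 290 (mod 629)
409^12 ≡ 137 (mod 629)
409^16 ≡ 120 (mod 629)
409^18 ≡ 443 (mod 629)
409^24 ≡ 528 (mod 629)
409^32 ≡ 562 (mod 629)
409^36 ≡ 1 (mod 629) ✓
So ord_629(409) = 36, hence |⟨409⟩| = 36.
The index is φ(629) / ord(409) = 576 / 36 = 16.

16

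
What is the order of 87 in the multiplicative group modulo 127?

21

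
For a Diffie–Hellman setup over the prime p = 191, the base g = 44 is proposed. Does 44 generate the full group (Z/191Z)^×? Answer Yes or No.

Yes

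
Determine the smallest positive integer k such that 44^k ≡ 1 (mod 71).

The order of 44 must divide φ(71) = 71 − 1 = 70 = 2 · 5 · 7.
Divisors of 70: 1, 2, 5, 7, 10, 14, 35, 70.
Test each divisor d:
44^1 ≡ 44 (mod 71)
44^2 ≡ 19 (mod 71)
44^5 ≡ 51 (mod 71)
44^7 ≡ 46 (mod 71)
44^10 ≡ 45 (mod 71)
44^14 ≡ 57 (mod 71)
44^35 ≡ 70 (mod 71)
44^70 ≡ 1 (mod 71) ✓
So ord_71(44) = 70.

70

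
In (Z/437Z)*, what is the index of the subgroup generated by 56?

18

Since 56 ∈ (Z/437Z)^×, its order divides φ(437) = φ(19·23) = (19−1)·(23−1) = 18·22 = 396 = 2^2 · 3^2 · 11.
Divisors of 396: 1, 2, 3, 4, 6, 9, 11, 12, 18, 22, 33, 36, 44, 66, 99, 132, 198, 396.
Check 56^d mod 437 for each divisor in increasing order:
56^1 ≡ 56
56^2 ≡ 77
56^3 ≡ 379
56^4 ≡ 248
56^6 ≡ 305
56^9 ≡ 227
56^11 ≡ 436
56^12 ≡ 381
56^18 ≡ 400
56^22 ≡ 1
The order of 56 is 22, so the subgroup it generates has 22 elements.
The index is φ(437) / ord(56) = 396 / 22 = 18.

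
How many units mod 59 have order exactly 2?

φ(59) = 59 − 1 = 58 = 2 · 29.
Since (Z/59Z)^× is cyclic of order 58, the number of elements of order d is φ(d) when d | 58 and 0 otherwise.
2 | 58, and φ(2) = 2 − 1 = 1.

1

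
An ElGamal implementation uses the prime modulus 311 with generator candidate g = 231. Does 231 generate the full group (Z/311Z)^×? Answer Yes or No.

Yes

φ(311) = 311 − 1 = 310 = 2 · 5 · 31.
It suffices to check that the order of 231 is not a proper divisor of 310: compute 231^(310/q) for q ∈ {2, 5, 31}.
231^155 ≡ 310 (mod 311)  [q = 2: ≢ 1 ✓]
231^62 ≡ 216 (mod 311)  [q = 5: ≢ 1 ✓]
231^10 ≡ 15 (mod 311)  [q = 31: ≢ 1 ✓]
Every test exponent gives a nontrivial residue, hence 231 generates the full group.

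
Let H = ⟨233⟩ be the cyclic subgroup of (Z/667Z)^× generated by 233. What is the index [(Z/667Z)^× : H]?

56

Since 233 ∈ (Z/667Z)^×, its order divides φ(667) = φ(23·29) = (23−1)·(29−1) = 22·28 = 616 = 2^3 · 7 · 11.
Divisors of 616: 1, 2, 4, 7, 8, 11, 14, 22, 28, 44, 56, 77, 88, 154, 308, 616.
Test each divisor d:
233^1 ≡ 233 (mod 667)
233^2 ≡ 262 (mod 667)
233^4 ≡ 610 (mod 667)
233^7 ≡ 117 (mod 667)
233^8 ≡ 581 (mod 667)
233^11 ≡ 1 (mod 667) ✓
Thus |⟨233⟩| = ord(233) = 11.
[(Z/667Z)^× : ⟨233⟩] = 616/11 = 56.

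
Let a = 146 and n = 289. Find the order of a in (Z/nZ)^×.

Since 146 ∈ (Z/289Z)^×, its order divides φ(289) = φ(17^2) = 17·(17−1) = 272 = 2^4 · 17.
Divisors of 272: 1, 2, 4, 8, 16, 17, 34, 68, 136, 272.
Test each divisor d:
146^1 ≡ 146
146^2 ≡ 219
146^4 ≡ 276
146^8 ≡ 169
146^16 ≡ 239
146^17 ≡ 214
146^34 ≡ 134
146^68 ≡ 38
146^136 ≡ 288
146^272 ≡ 1
Therefore the multiplicative order of 146 modulo 289 is 272.

272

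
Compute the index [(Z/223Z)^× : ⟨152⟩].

Since 152 ∈ (Z/223Z)^×, its order divides φ(223) = 223 − 1 = 222 = 2 · 3 · 37.
Divisors of 222: 1, 2, 3, 6, 37, 74, 111, 222.
Compute 152^d (mod 223) for the divisors d until we hit 1:
152^1 ≡ 152 (mod 223)
152^2 ≡ 135 (mod 223)
152^3 ≡ 4 (mod 223)
152^6 ≡ 16 (mod 223)
152^37 ≡ 39 (mod 223)
152^74 ≡ 183 (mod 223)
152^111 ≡ 1 (mod 223) ✓
Thus |⟨152⟩| = ord(152) = 111.
Index = |(Z/223Z)^×| / |⟨152⟩| = 222 / 111 = 2.

2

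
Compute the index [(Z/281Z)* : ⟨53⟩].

By Lagrange's theorem, ord_281(53) divides φ(281) = 281 − 1 = 280 = 2^3 · 5 · 7.
Divisors of 280: 1, 2, 4, 5, 7, 8, 10, 14, 20, 28, 35, 40, 56, 70, 140, 280.
Compute 53^d (mod 281) for the divisors d until we hit 1:
53^1 ≡ 53
53^2 ≡ 280
53^4 ≡ 1
The order of 53 is 4, so the subgroup it generates has 4 elements.
[(Z/281Z)^× : ⟨53⟩] = 280/4 = 70.

70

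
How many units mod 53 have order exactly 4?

φ(53) = 53 − 1 = 52 = 2^2 · 13.
(Z/53Z)^× is cyclic (|G| = 52); a cyclic group of order m has exactly φ(d) elements of each order d | m, and none otherwise.
4 = 2^2 divides 52, and φ(4) = 2.

2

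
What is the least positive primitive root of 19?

φ(19) = 19 − 1 = 18 = 2 · 3^2.
Test candidates g = 2, 3, … against the prime factors q ∈ {2, 3} of φ(19): g is a generator iff g^(18/q) ≢ 1 for every such q.
g = 2: 2^9 ≡ 18; 2^6 ≡ 7 — none is 1, so 2 is a primitive root.
Hence the least primitive root of 19 is 2.

2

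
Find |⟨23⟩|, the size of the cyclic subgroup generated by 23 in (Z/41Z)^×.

10

The order of 23 must divide φ(41) = 41 − 1 = 40 = 2^3 · 5.
Divisors of 40: 1, 2, 4, 5, 8, 10, 20, 40.
Test each divisor d:
23^1 ≡ 23
23^2 ≡ 37
23^4 ≡ 16
23^5 ≡ 40
23^8 ≡ 10
23^10 ≡ 1
Hence ord(23) = 10.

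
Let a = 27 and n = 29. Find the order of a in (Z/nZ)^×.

28

The order of 27 must divide φ(29) = 29 − 1 = 28 = 2^2 · 7.
Divisors of 28: 1, 2, 4, 7, 14, 28.
Compute 27^d (mod 29) for the divisors d until we hit 1:
27^1 ≡ 27
27^2 ≡ 4
27^4 ≡ 16
27^7 ≡ 17
27^14 ≡ 28
27^28 ≡ 1
Therefore the multiplicative order of 27 modulo 29 is 28.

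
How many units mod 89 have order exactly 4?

2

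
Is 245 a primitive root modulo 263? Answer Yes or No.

Yes

φ(263) = 263 − 1 = 262 = 2 · 131.
An element g generates (Z/263Z)^× iff g^(262/q) ≢ 1 (mod 263) for each prime q ∈ {2, 131}.
245^131 ≡ 262 (mod 263)  [q = 2: ≢ 1 ✓]
245^2 ≡ 61 (mod 263)  [q = 131: ≢ 1 ✓]
None equal 1, so ord_263(245) = 262: 245 is a primitive root.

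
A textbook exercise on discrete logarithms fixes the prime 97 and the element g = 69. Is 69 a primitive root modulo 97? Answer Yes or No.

No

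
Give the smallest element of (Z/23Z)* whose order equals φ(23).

φ(23) = 23 − 1 = 22 = 2 · 11.
Test candidates g = 2, 3, … against the prime factors q ∈ {2, 11} of φ(23): g is a generator iff g^(22/q) ≢ 1 for every such q.
g = 2: 2^11 ≡ 1 — hits 1, so not a primitive root.
g = 3: 3^11 ≡ 1 — hits 1, so not a primitive root.
g = 4: 4^11 ≡ 1 — hits 1, so not a primitive root.
g = 5: 5^11 ≡ 22; 5^2 ≡ 2 — none is 1, so 5 is a primitive root.
So 5 is the smallest generator of (Z/23Z)^×.

5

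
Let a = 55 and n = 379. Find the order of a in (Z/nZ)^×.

378

ord(55) | φ(379) = 379 − 1 = 378 = 2 · 3^3 · 7.
Divisors of 378: 1, 2, 3, 6, 7, 9, 14, 18, 21, 27, 42, 54, 63, 126, 189, 378.
Compute 55^d (mod 379) for the divisors d until we hit 1:
55^1 ≡ 55 (mod 379)
55^2 ≡ 372 (mod 379)
55^3 ≡ 373 (mod 379)
55^6 ≡ 36 (mod 379)
55^7 ≡ 85 (mod 379)
55^9 ≡ 163 (mod 379)
55^14 ≡ 24 (mod 379)
55^18 ≡ 39 (mod 379)
55^21 ≡ 145 (mod 379)
55^27 ≡ 293 (mod 379)
55^42 ≡ 180 (mod 379)
55^54 ≡ 195 (mod 379)
55^63 ≡ 328 (mod 379)
55^126 ≡ 327 (mod 379)
55^189 ≡ 378 (mod 379)
55^378 ≡ 1 (mod 379) ✓
Hence ord(55) = 378.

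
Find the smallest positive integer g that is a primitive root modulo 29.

2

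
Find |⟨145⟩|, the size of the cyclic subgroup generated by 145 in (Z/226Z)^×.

28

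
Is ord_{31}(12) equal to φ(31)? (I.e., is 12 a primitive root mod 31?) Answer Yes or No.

Yes

φ(31) = 31 − 1 = 30 = 2 · 3 · 5.
An element g generates (Z/31Z)^× iff g^(30/q) ≢ 1 (mod 31) for each prime q ∈ {2, 3, 5}.
12^15 ≡ 30 (mod 31)  [q = 2: ≢ 1 ✓]
12^10 ≡ 25 (mod 31)  [q = 3: ≢ 1 ✓]
12^6 ≡ 2 (mod 31)  [q = 5: ≢ 1 ✓]
Every test exponent gives a nontrivial residue, hence 12 generates the full group.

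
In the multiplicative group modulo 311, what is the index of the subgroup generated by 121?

Since 121 ∈ (Z/311Z)^×, its order divides φ(311) = 311 − 1 = 310 = 2 · 5 · 31.
Divisors of 310: 1, 2, 5, 10, 31, 62, 155, 310.
Compute 121^d (mod 311) for the divisors d until we hit 1:
121^1 ≡ 121 (mod 311)
121^2 ≡ 24 (mod 311)
121^5 ≡ 32 (mod 311)
121^10 ≡ 91 (mod 311)
121^31 ≡ 1 (mod 311) ✓
Thus |⟨121⟩| = ord(121) = 31.
The index is φ(311) / ord(121) = 310 / 31 = 10.

10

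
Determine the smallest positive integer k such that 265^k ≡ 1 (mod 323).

Since 265 ∈ (Z/323Z)^×, its order divides φ(323) = φ(17·19) = (17−1)·(19−1) = 16·18 = 288 = 2^5 · 3^2.
Divisors of 288: 1, 2, 3, 4, 6, 8, 9, 12, 16, 18, 24, 32, 36, 48, 72, 96, 144, 288.
Test each divisor d:
265^1 ≡ 265
265^2 ≡ 134
265^3 ≡ 303
265^4 ≡ 191
265^6 ≡ 77
265^8 ≡ 305
265^9 ≡ 75
265^12 ≡ 115
265^16 ≡ 1
The smallest such exponent is 16, so the order of 265 is 16.

16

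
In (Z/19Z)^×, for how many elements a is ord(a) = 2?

1

φ(19) = 19 − 1 = 18 = 2 · 3^2.
In a cyclic group of order 18, there are φ(d) elements of order d for each divisor d of 18, and zero for non-divisors.
2 | 18, and φ(2) = 2 − 1 = 1.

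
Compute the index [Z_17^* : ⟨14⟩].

1

The order of 14 must divide φ(17) = 17 − 1 = 16 = 2^4.
Divisors of 16: 1, 2, 4, 8, 16.
Compute 14^d (mod 17) for the divisors d until we hit 1:
14^1 ≡ 14 (mod 17)
14^2 ≡ 9 (mod 17)
14^4 ≡ 13 (mod 17)
14^8 ≡ 16 (mod 17)
14^16 ≡ 1 (mod 17) ✓
The order of 14 is 16, so the subgroup it generates has 16 elements.
[(Z/17Z)^× : ⟨14⟩] = 16/16 = 1.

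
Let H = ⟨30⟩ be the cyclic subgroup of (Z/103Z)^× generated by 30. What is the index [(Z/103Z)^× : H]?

6

The order of 30 must divide φ(103) = 103 − 1 = 102 = 2 · 3 · 17.
Divisors of 102: 1, 2, 3, 6, 17, 34, 51, 102.
Compute 30^d (mod 103) for the divisors d until we hit 1:
30^1 ≡ 30 (mod 103)
30^2 ≡ 76 (mod 103)
30^3 ≡ 14 (mod 103)
30^6 ≡ 93 (mod 103)
30^17 ≡ 1 (mod 103) ✓
The order of 30 is 17, so the subgroup it generates has 17 elements.
The index is φ(103) / ord(30) = 102 / 17 = 6.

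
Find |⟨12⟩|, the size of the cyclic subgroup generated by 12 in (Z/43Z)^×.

By Lagrange's theorem, ord_43(12) divides φ(43) = 43 − 1 = 42 = 2 · 3 · 7.
Divisors of 42: 1, 2, 3, 6, 7, 14, 21, 42.
Compute 12^d (mod 43) for the divisors d until we hit 1:
12^1 ≡ 12
12^2 ≡ 15
12^3 ≡ 8
12^6 ≡ 21
12^7 ≡ 37
12^14 ≡ 36
12^21 ≡ 42
12^42 ≡ 1
The smallest such exponent is 42, so the order of 12 is 42.

42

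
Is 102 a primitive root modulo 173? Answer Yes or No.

φ(173) = 173 − 1 = 172 = 2^2 · 43.
102 is a primitive root mod 173 iff 102^(φ(173)/q) ≢ 1 for every prime q | φ(173), i.e. q ∈ {2, 43}.
102^86 ≡ 172 (mod 173)  [q = 2: ≢ 1 ✓]
102^4 ≡ 57 (mod 173)  [q = 43: ≢ 1 ✓]
Every test exponent gives a nontrivial residue, hence 102 generates the full group.

Yes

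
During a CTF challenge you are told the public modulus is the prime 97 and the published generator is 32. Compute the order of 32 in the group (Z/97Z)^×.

The order of 32 must divide φ(97) = 97 − 1 = 96 = 2^5 · 3.
Divisors of 96: 1, 2, 3, 4, 6, 8, 12, 16, 24, 32, 48, 96.
Check 32^d mod 97 for each divisor in increasing order:
32^1 ≡ 32
32^2 ≡ 54
32^3 ≡ 79
32^4 ≡ 6
32^6 ≡ 33
32^8 ≡ 36
32^12 ≡ 22
32^16 ≡ 35
32^24 ≡ 96
32^32 ≡ 61
32^48 ≡ 1
The smallest such exponent is 48, so the order of 32 is 48.

48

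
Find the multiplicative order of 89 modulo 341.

10

Since 89 ∈ (Z/341Z)^×, its order divides φ(341) = φ(11·31) = (11−1)·(31−1) = 10·30 = 300 = 2^2 · 3 · 5^2.
Divisors of 300: 1, 2, 3, 4, 5, 6, 10, 12, 15, 20, 25, 30, 50, 60, 75, 100, 150, 300.
Compute 89^d (mod 341) for the divisors d until we hit 1:
89^1 ≡ 89
89^2 ≡ 78
89^3 ≡ 122
89^4 ≡ 287
89^5 ≡ 309
89^6 ≡ 221
89^10 ≡ 1
The smallest such exponent is 10, so the order of 89 is 10.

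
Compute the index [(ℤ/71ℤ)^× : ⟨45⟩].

Since 45 ∈ (Z/71Z)^×, its order divides φ(71) = 71 − 1 = 70 = 2 · 5 · 7.
Divisors of 70: 1, 2, 5, 7, 10, 14, 35, 70.
Evaluate successive powers at the divisors of 70:
45^1 ≡ 45 (mod 71)
45^2 ≡ 37 (mod 71)
45^5 ≡ 48 (mod 71)
45^7 ≡ 1 (mod 71) ✓
So ord_71(45) = 7, hence |⟨45⟩| = 7.
Index = |(Z/71Z)^×| / |⟨45⟩| = 70 / 7 = 10.

10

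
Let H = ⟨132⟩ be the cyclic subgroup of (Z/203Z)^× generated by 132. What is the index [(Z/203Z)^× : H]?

The order of 132 must divide φ(203) = φ(7·29) = (7−1)·(29−1) = 6·28 = 168 = 2^3 · 3 · 7.
Divisors of 168: 1, 2, 3, 4, 6, 7, 8, 12, 14, 21, 24, 28, 42, 56, 84, 168.
Test each divisor d:
132^1 ≡ 132
132^2 ≡ 169
132^3 ≡ 181
132^4 ≡ 141
132^6 ≡ 78
132^7 ≡ 146
132^8 ≡ 190
132^12 ≡ 197
132^14 ≡ 1
Thus |⟨132⟩| = ord(132) = 14.
Index = |(Z/203Z)^×| / |⟨132⟩| = 168 / 14 = 12.

12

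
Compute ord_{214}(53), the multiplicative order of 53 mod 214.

53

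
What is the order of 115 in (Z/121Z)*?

55

ord(115) | φ(121) = φ(11^2) = 11·(11−1) = 110 = 2 · 5 · 11.
Divisors of 110: 1, 2, 5, 10, 11, 22, 55, 110.
Evaluate successive powers at the divisors of 110:
115^1 ≡ 115 (mod 121)
115^2 ≡ 36 (mod 121)
115^5 ≡ 89 (mod 121)
115^10 ≡ 56 (mod 121)
115^11 ≡ 27 (mod 121)
115^22 ≡ 3 (mod 121)
115^55 ≡ 1 (mod 121) ✓
Therefore the multiplicative order of 115 modulo 121 is 55.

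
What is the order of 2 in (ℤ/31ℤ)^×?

5

ord(2) | φ(31) = 31 − 1 = 30 = 2 · 3 · 5.
Divisors of 30: 1, 2, 3, 5, 6, 10, 15, 30.
Test each divisor d:
2^1 ≡ 2
2^2 ≡ 4
2^3 ≡ 8
2^5 ≡ 1
Therefore the multiplicative order of 2 modulo 31 is 5.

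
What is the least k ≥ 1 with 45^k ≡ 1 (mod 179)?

89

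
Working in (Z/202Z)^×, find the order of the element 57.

20

ord(57) | φ(202) = φ(2)·φ(101) = 1·100 = 100 = 2^2 · 5^2.
Divisors of 100: 1, 2, 4, 5, 10, 20, 25, 50, 100.
Compute 57^d (mod 202) for the divisors d until we hit 1:
57^1 ≡ 57
57^2 ≡ 17
57^4 ≡ 87
57^5 ≡ 111
57^10 ≡ 201
57^20 ≡ 1
Hence ord(57) = 20.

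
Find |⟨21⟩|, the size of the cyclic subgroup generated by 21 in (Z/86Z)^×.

ord(21) | φ(86) = φ(2)·φ(43) = 1·42 = 42 = 2 · 3 · 7.
Divisors of 42: 1, 2, 3, 6, 7, 14, 21, 42.
Test each divisor d:
21^1 ≡ 21 (mod 86)
21^2 ≡ 11 (mod 86)
21^3 ≡ 59 (mod 86)
21^6 ≡ 41 (mod 86)
21^7 ≡ 1 (mod 86) ✓
So ord_86(21) = 7.

7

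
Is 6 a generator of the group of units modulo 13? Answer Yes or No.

Yes

φ(13) = 13 − 1 = 12 = 2^2 · 3.
It suffices to check that the order of 6 is not a proper divisor of 12: compute 6^(12/q) for q ∈ {2, 3}.
6^6 ≡ 12 (mod 13)  [q = 2: ≢ 1 ✓]
6^4 ≡ 9 (mod 13)  [q = 3: ≢ 1 ✓]
All checks pass, so 6 has order 12 and is a primitive root modulo 13.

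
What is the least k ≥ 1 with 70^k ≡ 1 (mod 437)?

18

Since 70 ∈ (Z/437Z)^×, its order divides φ(437) = φ(19·23) = (19−1)·(23−1) = 18·22 = 396 = 2^2 · 3^2 · 11.
Divisors of 396: 1, 2, 3, 4, 6, 9, 11, 12, 18, 22, 33, 36, 44, 66, 99, 132, 198, 396.
Check 70^d mod 437 for each divisor in increasing order:
70^1 ≡ 70
70^2 ≡ 93
70^3 ≡ 392
70^4 ≡ 346
70^6 ≡ 277
70^9 ≡ 208
70^11 ≡ 116
70^12 ≡ 254
70^18 ≡ 1
Hence ord(70) = 18.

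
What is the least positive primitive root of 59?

φ(59) = 59 − 1 = 58 = 2 · 29.
Test candidates g = 2, 3, … against the prime factors q ∈ {2, 29} of φ(59): g is a generator iff g^(58/q) ≢ 1 for every such q.
g = 2: 2^29 ≡ 58; 2^2 ≡ 4 — none is 1, so 2 is a primitive root.
The smallest primitive root modulo 59 is 2.

2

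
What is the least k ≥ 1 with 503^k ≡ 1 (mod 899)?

420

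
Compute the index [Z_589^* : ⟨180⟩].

60

By Lagrange's theorem, ord_589(180) divides φ(589) = φ(19·31) = (19−1)·(31−1) = 18·30 = 540 = 2^2 · 3^3 · 5.
Divisors of 540: 1, 2, 3, 4, 5, 6, 9, 10, 12, 15, 18, 20, 27, 30, 36, 45, 54, 60, 90, 108, 135, 180, 270, 540.
Compute 180^d (mod 589) for the divisors d until we hit 1:
180^1 ≡ 180 (mod 589)
180^2 ≡ 5 (mod 589)
180^3 ≡ 311 (mod 589)
180^4 ≡ 25 (mod 589)
180^5 ≡ 377 (mod 589)
180^6 ≡ 125 (mod 589)
180^9 ≡ 1 (mod 589) ✓
So ord_589(180) = 9, hence |⟨180⟩| = 9.
The index is φ(589) / ord(180) = 540 / 9 = 60.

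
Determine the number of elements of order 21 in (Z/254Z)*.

φ(254) = φ(2)·φ(127) = 1·126 = 126 = 2 · 3^2 · 7.
(Z/254Z)^× is cyclic (|G| = 126); a cyclic group of order m has exactly φ(d) elements of each order d | m, and none otherwise.
21 = 3 · 7 divides 126, and φ(21) = 12.

12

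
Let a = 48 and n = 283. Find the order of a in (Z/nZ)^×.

282

The order of 48 must divide φ(283) = 283 − 1 = 282 = 2 · 3 · 47.
Divisors of 282: 1, 2, 3, 6, 47, 94, 141, 282.
Compute 48^d (mod 283) for the divisors d until we hit 1:
48^1 ≡ 48 (mod 283)
48^2 ≡ 40 (mod 283)
48^3 ≡ 222 (mod 283)
48^6 ≡ 42 (mod 283)
48^47 ≡ 239 (mod 283)
48^94 ≡ 238 (mod 283)
48^141 ≡ 282 (mod 283)
48^282 ≡ 1 (mod 283) ✓
So ord_283(48) = 282.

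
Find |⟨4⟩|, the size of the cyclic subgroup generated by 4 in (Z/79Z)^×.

Since 4 ∈ (Z/79Z)^×, its order divides φ(79) = 79 − 1 = 78 = 2 · 3 · 13.
Divisors of 78: 1, 2, 3, 6, 13, 26, 39, 78.
Test each divisor d:
4^1 ≡ 4
4^2 ≡ 16
4^3 ≡ 64
4^6 ≡ 67
4^13 ≡ 23
4^26 ≡ 55
4^39 ≡ 1
So ord_79(4) = 39.

39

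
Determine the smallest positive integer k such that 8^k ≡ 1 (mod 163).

Since 8 ∈ (Z/163Z)^×, its order divides φ(163) = 163 − 1 = 162 = 2 · 3^4.
Divisors of 162: 1, 2, 3, 6, 9, 18, 27, 54, 81, 162.
Test each divisor d:
8^1 ≡ 8 (mod 163)
8^2 ≡ 64 (mod 163)
8^3 ≡ 23 (mod 163)
8^6 ≡ 40 (mod 163)
8^9 ≡ 105 (mod 163)
8^18 ≡ 104 (mod 163)
8^27 ≡ 162 (mod 163)
8^54 ≡ 1 (mod 163) ✓
Therefore the multiplicative order of 8 modulo 163 is 54.

54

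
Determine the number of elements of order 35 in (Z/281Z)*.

φ(281) = 281 − 1 = 280 = 2^3 · 5 · 7.
(Z/281Z)^× is cyclic (|G| = 280); a cyclic group of order m has exactly φ(d) elements of each order d | m, and none otherwise.
35 = 5 · 7 divides 280, and φ(35) = 24.

24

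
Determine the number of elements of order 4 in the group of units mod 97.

2

φ(97) = 97 − 1 = 96 = 2^5 · 3.
Since (Z/97Z)^× is cyclic of order 96, the number of elements of order d is φ(d) when d | 96 and 0 otherwise.
4 = 2^2 divides 96, and φ(4) = 2.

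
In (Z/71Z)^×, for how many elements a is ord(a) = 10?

φ(71) = 71 − 1 = 70 = 2 · 5 · 7.
In a cyclic group of order 70, there are φ(d) elements of order d for each divisor d of 70, and zero for non-divisors.
10 = 2 · 5 divides 70, and φ(10) = 4.

4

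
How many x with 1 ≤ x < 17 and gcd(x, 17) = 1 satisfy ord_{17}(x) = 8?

4

φ(17) = 17 − 1 = 16 = 2^4.
In a cyclic group of order 16, there are φ(d) elements of order d for each divisor d of 16, and zero for non-divisors.
8 = 2^3 divides 16, and φ(8) = 4.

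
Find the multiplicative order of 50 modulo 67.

66

Since 50 ∈ (Z/67Z)^×, its order divides φ(67) = 67 − 1 = 66 = 2 · 3 · 11.
Divisors of 66: 1, 2, 3, 6, 11, 22, 33, 66.
Test each divisor d:
50^1 ≡ 50 (mod 67)
50^2 ≡ 21 (mod 67)
50^3 ≡ 45 (mod 67)
50^6 ≡ 15 (mod 67)
50^11 ≡ 38 (mod 67)
50^22 ≡ 37 (mod 67)
50^33 ≡ 66 (mod 67)
50^66 ≡ 1 (mod 67) ✓
So ord_67(50) = 66.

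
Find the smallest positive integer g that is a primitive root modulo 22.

φ(22) = φ(2)·φ(11) = 1·10 = 10 = 2 · 5.
g is a primitive root iff g^(10/q) ≢ 1 (mod 22) for each prime q ∈ {2, 5}.
g = 2: gcd(2, 22) = 2 > 1, not a unit — skip.
g = 3: 3^5 ≡ 1 — hits 1, so not a primitive root.
g = 4: gcd(4, 22) = 2 > 1, not a unit — skip.
g = 5: 5^5 ≡ 1 — hits 1, so not a primitive root.
g = 6: gcd(6, 22) = 2 > 1, not a unit — skip.
g = 7: 7^5 ≡ 21; 7^2 ≡ 5 — none is 1, so 7 is a primitive root.
Hence the least primitive root of 22 is 7.

7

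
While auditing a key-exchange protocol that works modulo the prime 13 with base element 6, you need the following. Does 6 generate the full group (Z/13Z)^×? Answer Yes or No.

φ(13) = 13 − 1 = 12 = 2^2 · 3.
6 is a primitive root mod 13 iff 6^(φ(13)/q) ≢ 1 for every prime q | φ(13), i.e. q ∈ {2, 3}.
6^6 ≡ 12 (mod 13)  [q = 2: ≢ 1 ✓]
6^4 ≡ 9 (mod 13)  [q = 3: ≢ 1 ✓]
Every test exponent gives a nontrivial residue, hence 6 generates the full group.

Yes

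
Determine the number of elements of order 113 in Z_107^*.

0

φ(107) = 107 − 1 = 106 = 2 · 53.
(Z/107Z)^× is cyclic (|G| = 106); a cyclic group of order m has exactly φ(d) elements of each order d | m, and none otherwise.
113 does not divide 106, so no element of (Z/107Z)^× has order 113.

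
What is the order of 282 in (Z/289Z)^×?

272

ord(282) | φ(289) = φ(17^2) = 17·(17−1) = 272 = 2^4 · 17.
Divisors of 272: 1, 2, 4, 8, 16, 17, 34, 68, 136, 272.
Check 282^d mod 289 for each divisor in increasing order:
282^1 ≡ 282 (mod 289)
282^2 ≡ 49 (mod 289)
282^4 ≡ 89 (mod 289)
282^8 ≡ 118 (mod 289)
282^16 ≡ 52 (mod 289)
282^17 ≡ 214 (mod 289)
282^34 ≡ 134 (mod 289)
282^68 ≡ 38 (mod 289)
282^136 ≡ 288 (mod 289)
282^272 ≡ 1 (mod 289) ✓
Therefore the multiplicative order of 282 modulo 289 is 272.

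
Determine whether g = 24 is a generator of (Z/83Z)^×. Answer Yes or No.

Yes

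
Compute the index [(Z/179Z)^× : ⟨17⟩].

2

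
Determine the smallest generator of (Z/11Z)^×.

2

φ(11) = 11 − 1 = 10 = 2 · 5.
Test candidates g = 2, 3, … against the prime factors q ∈ {2, 5} of φ(11): g is a generator iff g^(10/q) ≢ 1 for every such q.
g = 2: 2^5 ≡ 10; 2^2 ≡ 4 — none is 1, so 2 is a primitive root.
Hence the least primitive root of 11 is 2.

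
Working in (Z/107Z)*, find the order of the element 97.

106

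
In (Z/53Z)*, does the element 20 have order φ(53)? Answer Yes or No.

Yes

φ(53) = 53 − 1 = 52 = 2^2 · 13.
20 is a primitive root mod 53 iff 20^(φ(53)/q) ≢ 1 for every prime q | φ(53), i.e. q ∈ {2, 13}.
20^26 ≡ 52 (mod 53)  [q = 2: ≢ 1 ✓]
20^4 ≡ 46 (mod 53)  [q = 13: ≢ 1 ✓]
None equal 1, so ord_53(20) = 52: 20 is a primitive root.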